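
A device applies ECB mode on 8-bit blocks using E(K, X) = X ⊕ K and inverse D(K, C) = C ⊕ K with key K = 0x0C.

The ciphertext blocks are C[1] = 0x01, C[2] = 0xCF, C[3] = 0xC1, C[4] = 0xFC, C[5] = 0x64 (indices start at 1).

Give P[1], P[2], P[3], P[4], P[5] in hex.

P[1] = 0x0D, P[2] = 0xC3, P[3] = 0xCD, P[4] = 0xF0, P[5] = 0x68

ECB decryption: P_i = D(K, C_i).
P[1]: D(K, 0x01) = 0x0D.
P[2]: D(K, 0xCF) = 0xC3.
P[3]: D(K, 0xC1) = 0xCD.
P[4]: D(K, 0xFC) = 0xF0.
P[5]: D(K, 0x64) = 0x68.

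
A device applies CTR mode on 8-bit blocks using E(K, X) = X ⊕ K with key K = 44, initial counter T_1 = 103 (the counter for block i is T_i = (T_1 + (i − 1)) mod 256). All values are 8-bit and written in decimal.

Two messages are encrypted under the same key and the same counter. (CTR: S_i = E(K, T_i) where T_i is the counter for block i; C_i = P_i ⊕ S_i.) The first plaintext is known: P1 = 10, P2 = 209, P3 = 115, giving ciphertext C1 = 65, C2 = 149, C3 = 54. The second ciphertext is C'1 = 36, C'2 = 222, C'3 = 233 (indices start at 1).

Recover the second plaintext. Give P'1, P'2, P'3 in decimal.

In CTR with a reused counter, both messages share the same keystream S_i, so C_i ⊕ C'_i = P_i ⊕ P'_i and thus P'_i = P_i ⊕ C_i ⊕ C'_i.
P'1: 10 ⊕ 65 ⊕ 36 = 111.
P'2: 209 ⊕ 149 ⊕ 222 = 154.
P'3: 115 ⊕ 54 ⊕ 233 = 172.

P'1 = 111, P'2 = 154, P'3 = 172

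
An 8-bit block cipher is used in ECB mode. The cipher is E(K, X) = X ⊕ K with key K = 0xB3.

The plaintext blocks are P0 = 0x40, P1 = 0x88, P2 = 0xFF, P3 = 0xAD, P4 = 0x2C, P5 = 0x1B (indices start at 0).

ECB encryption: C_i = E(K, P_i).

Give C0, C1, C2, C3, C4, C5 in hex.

C0: E(K, 0x40) = 0xF3.
C1: E(K, 0x88) = 0x3B.
C2: E(K, 0xFF) = 0x4C.
C3: E(K, 0xAD) = 0x1E.
C4: E(K, 0x2C) = 0x9F.
C5: E(K, 0x1B) = 0xA8.

C0 = 0xF3, C1 = 0x3B, C2 = 0x4C, C3 = 0x1E, C4 = 0x9F, C5 = 0xA8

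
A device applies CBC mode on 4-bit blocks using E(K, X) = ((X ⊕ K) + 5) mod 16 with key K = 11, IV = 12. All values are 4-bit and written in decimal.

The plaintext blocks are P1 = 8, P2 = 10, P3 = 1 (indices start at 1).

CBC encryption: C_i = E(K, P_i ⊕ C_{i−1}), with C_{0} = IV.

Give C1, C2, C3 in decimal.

C1: P1 ⊕ 12 = 4; E(K, 4) = 4.
C2: P2 ⊕ 4 = 14; E(K, 14) = 10.
C3: P3 ⊕ 10 = 11; E(K, 11) = 5.

C1 = 4, C2 = 10, C3 = 5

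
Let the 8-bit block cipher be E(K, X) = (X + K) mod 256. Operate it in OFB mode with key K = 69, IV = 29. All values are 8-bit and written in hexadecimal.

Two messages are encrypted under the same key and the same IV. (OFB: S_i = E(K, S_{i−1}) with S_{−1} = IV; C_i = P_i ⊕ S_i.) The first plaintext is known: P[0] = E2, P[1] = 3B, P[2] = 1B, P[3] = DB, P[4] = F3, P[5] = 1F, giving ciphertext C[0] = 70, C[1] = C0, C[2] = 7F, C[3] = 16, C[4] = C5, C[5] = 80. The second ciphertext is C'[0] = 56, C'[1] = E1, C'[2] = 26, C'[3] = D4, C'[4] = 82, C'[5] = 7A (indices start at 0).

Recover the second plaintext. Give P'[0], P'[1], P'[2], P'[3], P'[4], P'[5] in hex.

In OFB with a reused IV, both messages share the same keystream S_i, so C_i ⊕ C'_i = P_i ⊕ P'_i and thus P'_i = P_i ⊕ C_i ⊕ C'_i.
P'[0]: E2 ⊕ 70 ⊕ 56 = C4.
P'[1]: 3B ⊕ C0 ⊕ E1 = 1A.
P'[2]: 1B ⊕ 7F ⊕ 26 = 42.
P'[3]: DB ⊕ 16 ⊕ D4 = 19.
P'[4]: F3 ⊕ C5 ⊕ 82 = B4.
P'[5]: 1F ⊕ 80 ⊕ 7A = E5.

P'[0] = C4, P'[1] = 1A, P'[2] = 42, P'[3] = 19, P'[4] = B4, P'[5] = E5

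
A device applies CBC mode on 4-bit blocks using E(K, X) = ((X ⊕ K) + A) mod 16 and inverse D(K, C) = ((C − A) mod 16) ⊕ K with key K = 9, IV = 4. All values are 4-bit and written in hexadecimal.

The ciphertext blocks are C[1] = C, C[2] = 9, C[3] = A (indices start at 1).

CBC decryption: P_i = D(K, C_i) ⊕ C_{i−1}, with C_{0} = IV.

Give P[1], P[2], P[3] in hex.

P[1] = F, P[2] = A, P[3] = 0

P[1]: D(K, C) = B; B ⊕ 4 = F.
P[2]: D(K, 9) = 6; 6 ⊕ C = A.
P[3]: D(K, A) = 9; 9 ⊕ 9 = 0.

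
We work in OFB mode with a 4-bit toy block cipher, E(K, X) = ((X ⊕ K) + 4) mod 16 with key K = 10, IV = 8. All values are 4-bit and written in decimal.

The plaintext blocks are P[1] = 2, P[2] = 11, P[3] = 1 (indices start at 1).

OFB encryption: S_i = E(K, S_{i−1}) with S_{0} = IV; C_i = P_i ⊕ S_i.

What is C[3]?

C[3] = 15

C[1]: S = E(K, 8) = 6; 2 ⊕ 6 = 4.
C[2]: S = E(K, 6) = 0; 11 ⊕ 0 = 11.
C[3]: S = E(K, 0) = 14; 1 ⊕ 14 = 15.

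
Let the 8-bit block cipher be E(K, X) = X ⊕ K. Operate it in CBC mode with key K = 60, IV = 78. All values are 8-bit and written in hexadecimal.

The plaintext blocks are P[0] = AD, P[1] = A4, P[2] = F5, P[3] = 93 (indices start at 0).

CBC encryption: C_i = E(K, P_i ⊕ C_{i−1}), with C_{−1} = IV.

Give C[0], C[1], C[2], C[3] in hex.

C[0] = B5, C[1] = 71, C[2] = E4, C[3] = 17

C[0]: P[0] ⊕ 78 = D5; E(K, D5) = B5.
C[1]: P[1] ⊕ B5 = 11; E(K, 11) = 71.
C[2]: P[2] ⊕ 71 = 84; E(K, 84) = E4.
C[3]: P[3] ⊕ E4 = 77; E(K, 77) = 17.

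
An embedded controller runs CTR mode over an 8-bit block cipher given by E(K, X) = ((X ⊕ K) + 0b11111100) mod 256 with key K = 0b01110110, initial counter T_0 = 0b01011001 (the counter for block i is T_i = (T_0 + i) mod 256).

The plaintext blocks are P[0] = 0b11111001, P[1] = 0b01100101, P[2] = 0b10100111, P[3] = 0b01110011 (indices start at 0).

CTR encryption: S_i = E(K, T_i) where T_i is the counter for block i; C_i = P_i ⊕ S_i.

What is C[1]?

C[0]: T = 0b01011001, S = E(K, T) = 0b00101011; 0b11111001 ⊕ 0b00101011 = 0b11010010.
C[1]: T = 0b01011010, S = E(K, T) = 0b00101000; 0b01100101 ⊕ 0b00101000 = 0b01001101.

C[1] = 0b01001101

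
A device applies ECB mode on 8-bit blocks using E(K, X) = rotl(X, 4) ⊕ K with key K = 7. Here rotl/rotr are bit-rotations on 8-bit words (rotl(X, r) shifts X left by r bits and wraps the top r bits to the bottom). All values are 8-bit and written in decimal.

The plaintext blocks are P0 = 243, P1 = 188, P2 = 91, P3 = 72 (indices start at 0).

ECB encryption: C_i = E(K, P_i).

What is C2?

C2 = 178

C2: E(K, 91) = 178.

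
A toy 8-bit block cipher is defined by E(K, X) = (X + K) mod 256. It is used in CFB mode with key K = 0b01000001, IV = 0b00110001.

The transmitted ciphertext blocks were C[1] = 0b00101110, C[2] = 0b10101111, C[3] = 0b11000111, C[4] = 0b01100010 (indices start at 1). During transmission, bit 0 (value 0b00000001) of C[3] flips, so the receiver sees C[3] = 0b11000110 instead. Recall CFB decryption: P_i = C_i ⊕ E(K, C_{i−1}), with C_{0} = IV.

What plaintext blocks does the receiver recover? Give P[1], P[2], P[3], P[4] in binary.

Only C[3] changed, to 0b11000110. In CFB, a change in C_i flips the same bit in P_i and garbles P_{i+1}. Decrypting the received ciphertext:
P[1]: E(K, 0b00110001) = 0b01110010; 0b00101110 ⊕ 0b01110010 = 0b01011100.
P[2]: E(K, 0b00101110) = 0b01101111; 0b10101111 ⊕ 0b01101111 = 0b11000000.
P[3]: E(K, 0b10101111) = 0b11110000; 0b11000110 ⊕ 0b11110000 = 0b00110110.
P[4]: E(K, 0b11000110) = 0b00000111; 0b01100010 ⊕ 0b00000111 = 0b01100101.
Blocks that differ from the original plaintext: P[3], P[4].

P[1] = 0b01011100, P[2] = 0b11000000, P[3] = 0b00110110, P[4] = 0b01100101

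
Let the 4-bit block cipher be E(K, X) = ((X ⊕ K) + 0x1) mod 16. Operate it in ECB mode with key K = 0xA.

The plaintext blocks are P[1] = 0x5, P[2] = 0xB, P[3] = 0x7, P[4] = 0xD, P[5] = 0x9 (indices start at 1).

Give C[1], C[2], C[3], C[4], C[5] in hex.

C[1] = 0x0, C[2] = 0x2, C[3] = 0xE, C[4] = 0x8, C[5] = 0x4

ECB encryption: C_i = E(K, P_i).
C[1]: E(K, 0x5) = 0x0.
C[2]: E(K, 0xB) = 0x2.
C[3]: E(K, 0x7) = 0xE.
C[4]: E(K, 0xD) = 0x8.
C[5]: E(K, 0x9) = 0x4.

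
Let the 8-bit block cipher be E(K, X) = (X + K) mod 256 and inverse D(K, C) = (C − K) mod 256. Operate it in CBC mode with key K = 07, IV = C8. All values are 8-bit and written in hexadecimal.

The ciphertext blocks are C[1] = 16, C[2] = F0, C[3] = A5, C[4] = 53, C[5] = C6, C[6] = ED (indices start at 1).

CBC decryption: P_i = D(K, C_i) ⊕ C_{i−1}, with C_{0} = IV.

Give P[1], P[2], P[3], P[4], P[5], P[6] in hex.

P[1] = C7, P[2] = FF, P[3] = 6E, P[4] = E9, P[5] = EC, P[6] = 20

P[1]: D(K, 16) = 0F; 0F ⊕ C8 = C7.
P[2]: D(K, F0) = E9; E9 ⊕ 16 = FF.
P[3]: D(K, A5) = 9E; 9E ⊕ F0 = 6E.
P[4]: D(K, 53) = 4C; 4C ⊕ A5 = E9.
P[5]: D(K, C6) = BF; BF ⊕ 53 = EC.
P[6]: D(K, ED) = E6; E6 ⊕ C6 = 20.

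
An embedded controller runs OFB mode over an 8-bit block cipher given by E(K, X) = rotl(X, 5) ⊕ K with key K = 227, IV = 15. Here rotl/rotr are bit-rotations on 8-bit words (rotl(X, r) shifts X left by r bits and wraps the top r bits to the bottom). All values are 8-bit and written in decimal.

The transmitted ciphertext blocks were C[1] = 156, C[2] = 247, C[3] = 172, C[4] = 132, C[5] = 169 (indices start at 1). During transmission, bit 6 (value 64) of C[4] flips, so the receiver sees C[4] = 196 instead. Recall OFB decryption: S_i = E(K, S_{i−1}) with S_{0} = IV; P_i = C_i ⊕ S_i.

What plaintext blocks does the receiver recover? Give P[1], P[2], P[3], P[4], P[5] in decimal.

Only C[4] changed, to 196. In OFB, a change in C_i flips the same bit in P_i only; the keystream is unaffected. Decrypting the received ciphertext:
P[1]: S = E(K, 15) = 2; 156 ⊕ 2 = 158.
P[2]: S = E(K, 2) = 163; 247 ⊕ 163 = 84.
P[3]: S = E(K, 163) = 151; 172 ⊕ 151 = 59.
P[4]: S = E(K, 151) = 17; 196 ⊕ 17 = 213.
P[5]: S = E(K, 17) = 193; 169 ⊕ 193 = 104.
Blocks that differ from the original plaintext: P[4].

P[1] = 158, P[2] = 84, P[3] = 59, P[4] = 213, P[5] = 104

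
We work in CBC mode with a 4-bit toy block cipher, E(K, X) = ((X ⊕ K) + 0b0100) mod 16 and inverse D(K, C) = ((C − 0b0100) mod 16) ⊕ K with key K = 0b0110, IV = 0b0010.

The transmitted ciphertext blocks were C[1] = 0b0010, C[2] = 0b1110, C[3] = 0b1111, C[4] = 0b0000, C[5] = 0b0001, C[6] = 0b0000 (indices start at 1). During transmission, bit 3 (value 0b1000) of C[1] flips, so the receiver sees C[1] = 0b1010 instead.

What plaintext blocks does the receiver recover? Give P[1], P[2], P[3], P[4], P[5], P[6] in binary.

CBC decryption: P_i = D(K, C_i) ⊕ C_{i−1}, with C_{0} = IV.
Only C[1] changed, to 0b1010. In CBC, a change in C_i garbles P_i and flips the same bit in P_{i+1}. Decrypting the received ciphertext:
P[1]: D(K, 0b1010) = 0b0000; 0b0000 ⊕ 0b0010 = 0b0010.
P[2]: D(K, 0b1110) = 0b1100; 0b1100 ⊕ 0b1010 = 0b0110.
P[3]: D(K, 0b1111) = 0b1101; 0b1101 ⊕ 0b1110 = 0b0011.
P[4]: D(K, 0b0000) = 0b1010; 0b1010 ⊕ 0b1111 = 0b0101.
P[5]: D(K, 0b0001) = 0b1011; 0b1011 ⊕ 0b0000 = 0b1011.
P[6]: D(K, 0b0000) = 0b1010; 0b1010 ⊕ 0b0001 = 0b1011.
Blocks that differ from the original plaintext: P[1], P[2].

P[1] = 0b0010, P[2] = 0b0110, P[3] = 0b0011, P[4] = 0b0101, P[5] = 0b1011, P[6] = 0b1011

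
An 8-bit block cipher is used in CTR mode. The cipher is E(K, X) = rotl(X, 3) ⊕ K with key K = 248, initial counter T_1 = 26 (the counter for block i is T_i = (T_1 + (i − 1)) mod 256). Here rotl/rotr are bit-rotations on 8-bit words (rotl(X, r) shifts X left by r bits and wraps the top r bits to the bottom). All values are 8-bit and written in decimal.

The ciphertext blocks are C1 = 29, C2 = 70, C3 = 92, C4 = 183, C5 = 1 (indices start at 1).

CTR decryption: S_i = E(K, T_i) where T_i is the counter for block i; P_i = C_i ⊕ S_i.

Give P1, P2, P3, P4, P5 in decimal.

P1 = 53, P2 = 102, P3 = 68, P4 = 167, P5 = 9

P1: T = 26, S = E(K, T) = 40; 29 ⊕ 40 = 53.
P2: T = 27, S = E(K, T) = 32; 70 ⊕ 32 = 102.
P3: T = 28, S = E(K, T) = 24; 92 ⊕ 24 = 68.
P4: T = 29, S = E(K, T) = 16; 183 ⊕ 16 = 167.
P5: T = 30, S = E(K, T) = 8; 1 ⊕ 8 = 9.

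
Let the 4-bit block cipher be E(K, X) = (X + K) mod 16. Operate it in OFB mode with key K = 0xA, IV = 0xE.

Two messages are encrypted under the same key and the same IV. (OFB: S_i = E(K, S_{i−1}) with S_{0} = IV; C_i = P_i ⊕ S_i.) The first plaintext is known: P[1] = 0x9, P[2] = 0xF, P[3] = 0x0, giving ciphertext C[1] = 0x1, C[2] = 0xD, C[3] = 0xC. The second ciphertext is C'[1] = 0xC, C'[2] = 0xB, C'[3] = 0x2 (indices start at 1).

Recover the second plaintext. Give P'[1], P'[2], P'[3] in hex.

P'[1] = 0x4, P'[2] = 0x9, P'[3] = 0xE

In OFB with a reused IV, both messages share the same keystream S_i, so C_i ⊕ C'_i = P_i ⊕ P'_i and thus P'_i = P_i ⊕ C_i ⊕ C'_i.
P'[1]: 0x9 ⊕ 0x1 ⊕ 0xC = 0x4.
P'[2]: 0xF ⊕ 0xD ⊕ 0xB = 0x9.
P'[3]: 0x0 ⊕ 0xC ⊕ 0x2 = 0xE.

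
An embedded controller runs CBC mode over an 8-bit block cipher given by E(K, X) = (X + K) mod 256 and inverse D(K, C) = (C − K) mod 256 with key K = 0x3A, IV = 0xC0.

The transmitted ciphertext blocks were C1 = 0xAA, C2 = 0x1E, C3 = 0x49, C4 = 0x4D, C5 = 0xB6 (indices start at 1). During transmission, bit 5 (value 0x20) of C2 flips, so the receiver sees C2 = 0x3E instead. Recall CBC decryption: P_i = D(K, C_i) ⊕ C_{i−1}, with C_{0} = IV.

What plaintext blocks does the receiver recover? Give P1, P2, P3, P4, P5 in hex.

Only C2 changed, to 0x3E. In CBC, a change in C_i garbles P_i and flips the same bit in P_{i+1}. Decrypting the received ciphertext:
P1: D(K, 0xAA) = 0x70; 0x70 ⊕ 0xC0 = 0xB0.
P2: D(K, 0x3E) = 0x04; 0x04 ⊕ 0xAA = 0xAE.
P3: D(K, 0x49) = 0x0F; 0x0F ⊕ 0x3E = 0x31.
P4: D(K, 0x4D) = 0x13; 0x13 ⊕ 0x49 = 0x5A.
P5: D(K, 0xB6) = 0x7C; 0x7C ⊕ 0x4D = 0x31.
Blocks that differ from the original plaintext: P2, P3.

P1 = 0xB0, P2 = 0xAE, P3 = 0x31, P4 = 0x5A, P5 = 0x31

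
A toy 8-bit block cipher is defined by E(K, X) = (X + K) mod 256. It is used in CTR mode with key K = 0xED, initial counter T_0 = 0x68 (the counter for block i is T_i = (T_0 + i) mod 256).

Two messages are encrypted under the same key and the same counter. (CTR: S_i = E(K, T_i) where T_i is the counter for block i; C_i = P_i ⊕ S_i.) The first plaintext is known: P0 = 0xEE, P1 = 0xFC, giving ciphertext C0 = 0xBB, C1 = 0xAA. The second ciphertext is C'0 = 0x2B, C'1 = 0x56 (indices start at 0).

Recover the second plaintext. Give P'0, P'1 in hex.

In CTR with a reused counter, both messages share the same keystream S_i, so C_i ⊕ C'_i = P_i ⊕ P'_i and thus P'_i = P_i ⊕ C_i ⊕ C'_i.
P'0: 0xEE ⊕ 0xBB ⊕ 0x2B = 0x7E.
P'1: 0xFC ⊕ 0xAA ⊕ 0x56 = 0x00.

P'0 = 0x7E, P'1 = 0x00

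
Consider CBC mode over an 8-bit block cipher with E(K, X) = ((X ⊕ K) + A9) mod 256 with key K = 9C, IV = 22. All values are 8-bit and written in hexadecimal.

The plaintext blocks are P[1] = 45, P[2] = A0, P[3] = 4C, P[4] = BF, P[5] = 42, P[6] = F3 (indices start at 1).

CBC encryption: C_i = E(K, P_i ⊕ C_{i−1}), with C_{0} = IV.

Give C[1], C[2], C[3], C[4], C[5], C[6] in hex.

C[1] = A4, C[2] = 41, C[3] = 3A, C[4] = C2, C[5] = C5, C[6] = 53

C[1]: P[1] ⊕ 22 = 67; E(K, 67) = A4.
C[2]: P[2] ⊕ A4 = 04; E(K, 04) = 41.
C[3]: P[3] ⊕ 41 = 0D; E(K, 0D) = 3A.
C[4]: P[4] ⊕ 3A = 85; E(K, 85) = C2.
C[5]: P[5] ⊕ C2 = 80; E(K, 80) = C5.
C[6]: P[6] ⊕ C5 = 36; E(K, 36) = 53.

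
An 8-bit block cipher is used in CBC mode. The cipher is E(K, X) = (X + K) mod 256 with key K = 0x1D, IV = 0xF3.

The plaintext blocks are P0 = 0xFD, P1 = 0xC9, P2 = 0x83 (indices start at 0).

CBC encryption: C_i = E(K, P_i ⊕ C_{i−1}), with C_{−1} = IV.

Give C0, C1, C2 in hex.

C0: P0 ⊕ 0xF3 = 0x0E; E(K, 0x0E) = 0x2B.
C1: P1 ⊕ 0x2B = 0xE2; E(K, 0xE2) = 0xFF.
C2: P2 ⊕ 0xFF = 0x7C; E(K, 0x7C) = 0x99.

C0 = 0x2B, C1 = 0xFF, C2 = 0x99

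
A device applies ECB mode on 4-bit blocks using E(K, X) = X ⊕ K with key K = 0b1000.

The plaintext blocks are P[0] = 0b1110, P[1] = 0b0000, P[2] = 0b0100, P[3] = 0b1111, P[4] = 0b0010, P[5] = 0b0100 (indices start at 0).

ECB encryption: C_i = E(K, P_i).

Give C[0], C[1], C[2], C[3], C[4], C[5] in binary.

C[0]: E(K, 0b1110) = 0b0110.
C[1]: E(K, 0b0000) = 0b1000.
C[2]: E(K, 0b0100) = 0b1100.
C[3]: E(K, 0b1111) = 0b0111.
C[4]: E(K, 0b0010) = 0b1010.
C[5]: E(K, 0b0100) = 0b1100.

C[0] = 0b0110, C[1] = 0b1000, C[2] = 0b1100, C[3] = 0b0111, C[4] = 0b1010, C[5] = 0b1100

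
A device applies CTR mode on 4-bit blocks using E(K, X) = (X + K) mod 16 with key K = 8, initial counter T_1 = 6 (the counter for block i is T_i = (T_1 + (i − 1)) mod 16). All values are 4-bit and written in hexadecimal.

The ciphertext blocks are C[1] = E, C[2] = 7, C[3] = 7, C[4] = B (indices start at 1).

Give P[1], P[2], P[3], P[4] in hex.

P[1] = 0, P[2] = 8, P[3] = 7, P[4] = A

CTR decryption: S_i = E(K, T_i) where T_i is the counter for block i; P_i = C_i ⊕ S_i.
P[1]: T = 6, S = E(K, T) = E; E ⊕ E = 0.
P[2]: T = 7, S = E(K, T) = F; 7 ⊕ F = 8.
P[3]: T = 8, S = E(K, T) = 0; 7 ⊕ 0 = 7.
P[4]: T = 9, S = E(K, T) = 1; B ⊕ 1 = A.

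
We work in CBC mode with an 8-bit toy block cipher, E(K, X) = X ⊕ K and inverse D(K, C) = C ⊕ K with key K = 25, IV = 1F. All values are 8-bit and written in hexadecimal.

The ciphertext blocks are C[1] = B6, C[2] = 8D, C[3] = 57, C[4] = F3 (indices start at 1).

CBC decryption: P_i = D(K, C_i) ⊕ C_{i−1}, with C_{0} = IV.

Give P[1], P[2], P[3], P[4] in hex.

P[1]: D(K, B6) = 93; 93 ⊕ 1F = 8C.
P[2]: D(K, 8D) = A8; A8 ⊕ B6 = 1E.
P[3]: D(K, 57) = 72; 72 ⊕ 8D = FF.
P[4]: D(K, F3) = D6; D6 ⊕ 57 = 81.

P[1] = 8C, P[2] = 1E, P[3] = FF, P[4] = 81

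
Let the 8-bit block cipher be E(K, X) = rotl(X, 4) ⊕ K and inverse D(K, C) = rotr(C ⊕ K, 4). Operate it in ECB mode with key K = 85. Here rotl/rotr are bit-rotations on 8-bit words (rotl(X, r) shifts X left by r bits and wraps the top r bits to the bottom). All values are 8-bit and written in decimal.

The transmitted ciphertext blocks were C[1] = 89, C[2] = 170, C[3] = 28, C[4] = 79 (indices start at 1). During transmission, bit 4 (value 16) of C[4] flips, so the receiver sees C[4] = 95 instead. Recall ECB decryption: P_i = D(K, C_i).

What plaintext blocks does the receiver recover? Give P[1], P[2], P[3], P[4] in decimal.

P[1] = 192, P[2] = 255, P[3] = 148, P[4] = 160

Only C[4] changed, to 95. In ECB, a change in C_i affects only P_i. Decrypting the received ciphertext:
P[1]: D(K, 89) = 192.
P[2]: D(K, 170) = 255.
P[3]: D(K, 28) = 148.
P[4]: D(K, 95) = 160.
Blocks that differ from the original plaintext: P[4].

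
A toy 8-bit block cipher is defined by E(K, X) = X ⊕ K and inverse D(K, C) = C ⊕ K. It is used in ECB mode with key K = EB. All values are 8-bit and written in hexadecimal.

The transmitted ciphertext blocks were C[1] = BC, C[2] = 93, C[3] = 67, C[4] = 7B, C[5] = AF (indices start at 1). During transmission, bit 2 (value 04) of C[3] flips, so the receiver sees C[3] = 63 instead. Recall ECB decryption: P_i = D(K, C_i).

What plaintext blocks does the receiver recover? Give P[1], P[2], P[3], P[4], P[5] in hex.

Only C[3] changed, to 63. In ECB, a change in C_i affects only P_i. Decrypting the received ciphertext:
P[1]: D(K, BC) = 57.
P[2]: D(K, 93) = 78.
P[3]: D(K, 63) = 88.
P[4]: D(K, 7B) = 90.
P[5]: D(K, AF) = 44.
Blocks that differ from the original plaintext: P[3].

P[1] = 57, P[2] = 78, P[3] = 88, P[4] = 90, P[5] = 44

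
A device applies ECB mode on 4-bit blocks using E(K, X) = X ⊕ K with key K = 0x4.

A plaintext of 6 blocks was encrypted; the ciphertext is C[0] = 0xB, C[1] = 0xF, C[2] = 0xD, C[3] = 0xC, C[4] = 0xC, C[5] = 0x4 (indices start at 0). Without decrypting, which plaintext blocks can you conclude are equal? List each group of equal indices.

ECB encrypts each block independently with the same key, so equal ciphertext blocks imply equal plaintext blocks.
C[3] = C[4] = 0xC, so P[3] = P[4].

P[3] = P[4]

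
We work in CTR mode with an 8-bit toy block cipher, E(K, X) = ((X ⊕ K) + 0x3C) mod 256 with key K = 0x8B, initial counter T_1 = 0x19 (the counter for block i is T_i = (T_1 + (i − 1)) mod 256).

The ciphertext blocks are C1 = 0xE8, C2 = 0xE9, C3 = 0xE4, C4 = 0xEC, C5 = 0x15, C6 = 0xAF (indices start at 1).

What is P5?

P5 = 0xC7

CTR decryption: S_i = E(K, T_i) where T_i is the counter for block i; P_i = C_i ⊕ S_i.
P5: T = 0x1D, S = E(K, T) = 0xD2; 0x15 ⊕ 0xD2 = 0xC7.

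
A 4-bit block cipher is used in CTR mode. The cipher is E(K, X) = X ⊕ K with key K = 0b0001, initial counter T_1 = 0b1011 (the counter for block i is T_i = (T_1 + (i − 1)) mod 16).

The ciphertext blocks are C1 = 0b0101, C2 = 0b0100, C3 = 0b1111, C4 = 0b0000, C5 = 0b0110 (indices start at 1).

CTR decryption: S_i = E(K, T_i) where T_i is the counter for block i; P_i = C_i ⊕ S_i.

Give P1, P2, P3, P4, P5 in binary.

P1: T = 0b1011, S = E(K, T) = 0b1010; 0b0101 ⊕ 0b1010 = 0b1111.
P2: T = 0b1100, S = E(K, T) = 0b1101; 0b0100 ⊕ 0b1101 = 0b1001.
P3: T = 0b1101, S = E(K, T) = 0b1100; 0b1111 ⊕ 0b1100 = 0b0011.
P4: T = 0b1110, S = E(K, T) = 0b1111; 0b0000 ⊕ 0b1111 = 0b1111.
P5: T = 0b1111, S = E(K, T) = 0b1110; 0b0110 ⊕ 0b1110 = 0b1000.

P1 = 0b1111, P2 = 0b1001, P3 = 0b0011, P4 = 0b1111, P5 = 0b1000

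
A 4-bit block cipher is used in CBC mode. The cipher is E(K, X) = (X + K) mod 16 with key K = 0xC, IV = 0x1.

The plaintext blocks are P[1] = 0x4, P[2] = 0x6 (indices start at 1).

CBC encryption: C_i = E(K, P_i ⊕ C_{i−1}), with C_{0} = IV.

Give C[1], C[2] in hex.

C[1] = 0x1, C[2] = 0x3

C[1]: P[1] ⊕ 0x1 = 0x5; E(K, 0x5) = 0x1.
C[2]: P[2] ⊕ 0x1 = 0x7; E(K, 0x7) = 0x3.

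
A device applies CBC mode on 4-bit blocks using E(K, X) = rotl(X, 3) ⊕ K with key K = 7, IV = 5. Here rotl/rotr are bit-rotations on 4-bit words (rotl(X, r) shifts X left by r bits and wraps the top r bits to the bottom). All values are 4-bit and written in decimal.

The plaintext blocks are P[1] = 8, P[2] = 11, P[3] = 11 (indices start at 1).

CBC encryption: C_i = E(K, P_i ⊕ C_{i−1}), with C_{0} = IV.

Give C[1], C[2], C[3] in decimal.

C[1] = 9, C[2] = 6, C[3] = 9

C[1]: P[1] ⊕ 5 = 13; E(K, 13) = 9.
C[2]: P[2] ⊕ 9 = 2; E(K, 2) = 6.
C[3]: P[3] ⊕ 6 = 13; E(K, 13) = 9.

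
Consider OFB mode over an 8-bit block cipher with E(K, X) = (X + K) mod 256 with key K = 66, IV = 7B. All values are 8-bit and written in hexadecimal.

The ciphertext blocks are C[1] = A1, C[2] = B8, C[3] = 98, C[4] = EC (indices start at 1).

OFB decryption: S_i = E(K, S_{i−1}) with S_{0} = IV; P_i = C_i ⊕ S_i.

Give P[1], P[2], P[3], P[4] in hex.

P[1]: S = E(K, 7B) = E1; A1 ⊕ E1 = 40.
P[2]: S = E(K, E1) = 47; B8 ⊕ 47 = FF.
P[3]: S = E(K, 47) = AD; 98 ⊕ AD = 35.
P[4]: S = E(K, AD) = 13; EC ⊕ 13 = FF.

P[1] = 40, P[2] = FF, P[3] = 35, P[4] = FF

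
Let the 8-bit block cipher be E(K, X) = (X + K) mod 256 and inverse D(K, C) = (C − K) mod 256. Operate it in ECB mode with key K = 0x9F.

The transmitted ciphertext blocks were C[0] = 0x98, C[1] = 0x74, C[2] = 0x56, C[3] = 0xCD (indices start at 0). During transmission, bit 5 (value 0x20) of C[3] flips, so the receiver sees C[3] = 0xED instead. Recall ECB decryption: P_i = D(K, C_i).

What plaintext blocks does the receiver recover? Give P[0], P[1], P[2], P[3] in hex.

P[0] = 0xF9, P[1] = 0xD5, P[2] = 0xB7, P[3] = 0x4E

Only C[3] changed, to 0xED. In ECB, a change in C_i affects only P_i. Decrypting the received ciphertext:
P[0]: D(K, 0x98) = 0xF9.
P[1]: D(K, 0x74) = 0xD5.
P[2]: D(K, 0x56) = 0xB7.
P[3]: D(K, 0xED) = 0x4E.
Blocks that differ from the original plaintext: P[3].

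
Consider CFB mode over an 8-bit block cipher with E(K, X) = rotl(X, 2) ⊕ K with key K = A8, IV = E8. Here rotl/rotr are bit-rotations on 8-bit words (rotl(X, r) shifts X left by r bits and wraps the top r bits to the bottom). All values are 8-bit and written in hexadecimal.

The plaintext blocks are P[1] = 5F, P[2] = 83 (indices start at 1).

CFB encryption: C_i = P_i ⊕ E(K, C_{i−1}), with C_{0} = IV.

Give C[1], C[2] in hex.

C[1] = 54, C[2] = 7A

C[1]: E(K, E8) = 0B; 5F ⊕ 0B = 54.
C[2]: E(K, 54) = F9; 83 ⊕ F9 = 7A.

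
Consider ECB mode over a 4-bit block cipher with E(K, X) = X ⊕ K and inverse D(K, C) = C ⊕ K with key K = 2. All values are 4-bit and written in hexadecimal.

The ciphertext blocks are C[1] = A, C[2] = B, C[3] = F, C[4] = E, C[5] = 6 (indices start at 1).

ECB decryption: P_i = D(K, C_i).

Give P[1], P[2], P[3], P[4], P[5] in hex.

P[1]: D(K, A) = 8.
P[2]: D(K, B) = 9.
P[3]: D(K, F) = D.
P[4]: D(K, E) = C.
P[5]: D(K, 6) = 4.

P[1] = 8, P[2] = 9, P[3] = D, P[4] = C, P[5] = 4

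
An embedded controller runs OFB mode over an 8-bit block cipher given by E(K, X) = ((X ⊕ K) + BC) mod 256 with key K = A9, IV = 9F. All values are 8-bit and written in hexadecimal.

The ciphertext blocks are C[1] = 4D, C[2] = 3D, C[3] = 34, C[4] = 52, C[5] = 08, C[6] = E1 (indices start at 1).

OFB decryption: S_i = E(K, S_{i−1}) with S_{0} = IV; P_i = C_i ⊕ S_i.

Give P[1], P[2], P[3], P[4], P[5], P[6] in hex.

P[1] = BF, P[2] = 2A, P[3] = 4E, P[4] = DD, P[5] = EA, P[6] = E6

P[1]: S = E(K, 9F) = F2; 4D ⊕ F2 = BF.
P[2]: S = E(K, F2) = 17; 3D ⊕ 17 = 2A.
P[3]: S = E(K, 17) = 7A; 34 ⊕ 7A = 4E.
P[4]: S = E(K, 7A) = 8F; 52 ⊕ 8F = DD.
P[5]: S = E(K, 8F) = E2; 08 ⊕ E2 = EA.
P[6]: S = E(K, E2) = 07; E1 ⊕ 07 = E6.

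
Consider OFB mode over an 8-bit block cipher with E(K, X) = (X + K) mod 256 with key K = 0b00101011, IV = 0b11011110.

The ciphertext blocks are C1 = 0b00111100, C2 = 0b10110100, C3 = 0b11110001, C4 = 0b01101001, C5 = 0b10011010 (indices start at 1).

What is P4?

OFB decryption: S_i = E(K, S_{i−1}) with S_{0} = IV; P_i = C_i ⊕ S_i.
P1: S = E(K, 0b11011110) = 0b00001001; 0b00111100 ⊕ 0b00001001 = 0b00110101.
P2: S = E(K, 0b00001001) = 0b00110100; 0b10110100 ⊕ 0b00110100 = 0b10000000.
P3: S = E(K, 0b00110100) = 0b01011111; 0b11110001 ⊕ 0b01011111 = 0b10101110.
P4: S = E(K, 0b01011111) = 0b10001010; 0b01101001 ⊕ 0b10001010 = 0b11100011.

P4 = 0b11100011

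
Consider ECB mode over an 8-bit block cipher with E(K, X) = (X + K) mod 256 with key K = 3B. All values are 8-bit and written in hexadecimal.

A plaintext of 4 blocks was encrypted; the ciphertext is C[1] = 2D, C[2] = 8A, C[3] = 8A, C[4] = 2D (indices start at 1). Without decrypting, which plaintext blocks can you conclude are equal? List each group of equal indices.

ECB encrypts each block independently with the same key, so equal ciphertext blocks imply equal plaintext blocks.
C[1] = C[4] = 2D, so P[1] = P[4].
C[2] = C[3] = 8A, so P[2] = P[3].

P[1] = P[4]; P[2] = P[3]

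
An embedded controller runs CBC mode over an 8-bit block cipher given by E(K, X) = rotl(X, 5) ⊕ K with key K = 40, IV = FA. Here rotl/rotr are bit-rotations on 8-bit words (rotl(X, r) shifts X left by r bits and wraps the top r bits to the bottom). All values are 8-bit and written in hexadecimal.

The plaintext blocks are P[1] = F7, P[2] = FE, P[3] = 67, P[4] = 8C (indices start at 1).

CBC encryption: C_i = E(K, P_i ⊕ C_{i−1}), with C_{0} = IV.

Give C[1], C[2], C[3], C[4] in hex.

C[1] = E1, C[2] = A3, C[3] = D8, C[4] = CA

C[1]: P[1] ⊕ FA = 0D; E(K, 0D) = E1.
C[2]: P[2] ⊕ E1 = 1F; E(K, 1F) = A3.
C[3]: P[3] ⊕ A3 = C4; E(K, C4) = D8.
C[4]: P[4] ⊕ D8 = 54; E(K, 54) = CA.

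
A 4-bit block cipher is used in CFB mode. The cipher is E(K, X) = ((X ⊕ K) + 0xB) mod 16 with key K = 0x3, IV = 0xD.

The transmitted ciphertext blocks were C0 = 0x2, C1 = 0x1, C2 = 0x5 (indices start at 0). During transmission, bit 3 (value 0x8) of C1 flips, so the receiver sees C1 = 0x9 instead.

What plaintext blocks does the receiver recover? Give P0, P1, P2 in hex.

P0 = 0xB, P1 = 0x5, P2 = 0x0

CFB decryption: P_i = C_i ⊕ E(K, C_{i−1}), with C_{−1} = IV.
Only C1 changed, to 0x9. In CFB, a change in C_i flips the same bit in P_i and garbles P_{i+1}. Decrypting the received ciphertext:
P0: E(K, 0xD) = 0x9; 0x2 ⊕ 0x9 = 0xB.
P1: E(K, 0x2) = 0xC; 0x9 ⊕ 0xC = 0x5.
P2: E(K, 0x9) = 0x5; 0x5 ⊕ 0x5 = 0x0.
Blocks that differ from the original plaintext: P1, P2.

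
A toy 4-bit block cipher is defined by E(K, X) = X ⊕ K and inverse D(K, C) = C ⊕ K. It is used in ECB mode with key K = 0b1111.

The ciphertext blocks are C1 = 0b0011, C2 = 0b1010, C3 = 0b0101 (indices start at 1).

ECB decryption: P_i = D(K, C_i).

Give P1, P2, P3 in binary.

P1: D(K, 0b0011) = 0b1100.
P2: D(K, 0b1010) = 0b0101.
P3: D(K, 0b0101) = 0b1010.

P1 = 0b1100, P2 = 0b0101, P3 = 0b1010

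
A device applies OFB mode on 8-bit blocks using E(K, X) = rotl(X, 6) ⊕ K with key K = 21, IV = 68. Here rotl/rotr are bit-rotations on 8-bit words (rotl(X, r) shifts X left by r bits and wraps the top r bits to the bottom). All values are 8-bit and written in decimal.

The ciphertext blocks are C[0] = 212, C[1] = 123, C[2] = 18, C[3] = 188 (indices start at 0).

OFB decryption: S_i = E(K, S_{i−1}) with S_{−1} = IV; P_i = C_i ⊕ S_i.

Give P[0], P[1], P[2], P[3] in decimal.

P[0] = 208, P[1] = 111, P[2] = 2, P[3] = 173

P[0]: S = E(K, 68) = 4; 212 ⊕ 4 = 208.
P[1]: S = E(K, 4) = 20; 123 ⊕ 20 = 111.
P[2]: S = E(K, 20) = 16; 18 ⊕ 16 = 2.
P[3]: S = E(K, 16) = 17; 188 ⊕ 17 = 173.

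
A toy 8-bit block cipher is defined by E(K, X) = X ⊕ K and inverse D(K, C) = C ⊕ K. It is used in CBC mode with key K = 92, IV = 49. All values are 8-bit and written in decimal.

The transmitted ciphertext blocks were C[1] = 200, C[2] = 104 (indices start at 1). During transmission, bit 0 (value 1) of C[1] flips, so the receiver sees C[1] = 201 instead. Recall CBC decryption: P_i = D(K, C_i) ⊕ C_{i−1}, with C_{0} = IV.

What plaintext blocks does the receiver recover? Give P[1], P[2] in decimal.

P[1] = 164, P[2] = 253

Only C[1] changed, to 201. In CBC, a change in C_i garbles P_i and flips the same bit in P_{i+1}. Decrypting the received ciphertext:
P[1]: D(K, 201) = 149; 149 ⊕ 49 = 164.
P[2]: D(K, 104) = 52; 52 ⊕ 201 = 253.
Blocks that differ from the original plaintext: P[1], P[2].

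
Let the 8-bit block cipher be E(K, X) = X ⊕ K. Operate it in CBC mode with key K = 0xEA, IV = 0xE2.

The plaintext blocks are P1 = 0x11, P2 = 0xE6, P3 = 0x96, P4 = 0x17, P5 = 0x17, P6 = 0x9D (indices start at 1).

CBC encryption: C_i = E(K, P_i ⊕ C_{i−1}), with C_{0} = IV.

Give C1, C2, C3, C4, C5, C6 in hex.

C1 = 0x19, C2 = 0x15, C3 = 0x69, C4 = 0x94, C5 = 0x69, C6 = 0x1E

C1: P1 ⊕ 0xE2 = 0xF3; E(K, 0xF3) = 0x19.
C2: P2 ⊕ 0x19 = 0xFF; E(K, 0xFF) = 0x15.
C3: P3 ⊕ 0x15 = 0x83; E(K, 0x83) = 0x69.
C4: P4 ⊕ 0x69 = 0x7E; E(K, 0x7E) = 0x94.
C5: P5 ⊕ 0x94 = 0x83; E(K, 0x83) = 0x69.
C6: P6 ⊕ 0x69 = 0xF4; E(K, 0xF4) = 0x1E.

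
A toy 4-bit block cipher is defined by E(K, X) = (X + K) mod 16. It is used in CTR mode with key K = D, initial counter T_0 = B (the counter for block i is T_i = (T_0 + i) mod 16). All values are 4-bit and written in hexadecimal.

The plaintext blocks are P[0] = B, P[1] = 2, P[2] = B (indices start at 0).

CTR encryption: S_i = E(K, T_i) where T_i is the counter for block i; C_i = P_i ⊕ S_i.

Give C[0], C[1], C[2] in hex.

C[0] = 3, C[1] = B, C[2] = 1

C[0]: T = B, S = E(K, T) = 8; B ⊕ 8 = 3.
C[1]: T = C, S = E(K, T) = 9; 2 ⊕ 9 = B.
C[2]: T = D, S = E(K, T) = A; B ⊕ A = 1.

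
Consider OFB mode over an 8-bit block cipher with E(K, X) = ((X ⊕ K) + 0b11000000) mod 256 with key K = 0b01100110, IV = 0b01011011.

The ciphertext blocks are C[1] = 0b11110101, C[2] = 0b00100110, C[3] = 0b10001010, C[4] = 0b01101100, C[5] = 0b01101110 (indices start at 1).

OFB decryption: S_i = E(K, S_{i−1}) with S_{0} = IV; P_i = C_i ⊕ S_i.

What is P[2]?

P[1]: S = E(K, 0b01011011) = 0b11111101; 0b11110101 ⊕ 0b11111101 = 0b00001000.
P[2]: S = E(K, 0b11111101) = 0b01011011; 0b00100110 ⊕ 0b01011011 = 0b01111101.

P[2] = 0b01111101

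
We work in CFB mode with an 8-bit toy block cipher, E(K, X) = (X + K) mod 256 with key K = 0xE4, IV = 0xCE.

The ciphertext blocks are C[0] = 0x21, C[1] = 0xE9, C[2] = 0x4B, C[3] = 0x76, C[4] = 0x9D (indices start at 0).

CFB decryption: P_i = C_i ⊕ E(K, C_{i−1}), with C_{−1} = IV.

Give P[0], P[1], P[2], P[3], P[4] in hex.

P[0]: E(K, 0xCE) = 0xB2; 0x21 ⊕ 0xB2 = 0x93.
P[1]: E(K, 0x21) = 0x05; 0xE9 ⊕ 0x05 = 0xEC.
P[2]: E(K, 0xE9) = 0xCD; 0x4B ⊕ 0xCD = 0x86.
P[3]: E(K, 0x4B) = 0x2F; 0x76 ⊕ 0x2F = 0x59.
P[4]: E(K, 0x76) = 0x5A; 0x9D ⊕ 0x5A = 0xC7.

P[0] = 0x93, P[1] = 0xEC, P[2] = 0x86, P[3] = 0x59, P[4] = 0xC7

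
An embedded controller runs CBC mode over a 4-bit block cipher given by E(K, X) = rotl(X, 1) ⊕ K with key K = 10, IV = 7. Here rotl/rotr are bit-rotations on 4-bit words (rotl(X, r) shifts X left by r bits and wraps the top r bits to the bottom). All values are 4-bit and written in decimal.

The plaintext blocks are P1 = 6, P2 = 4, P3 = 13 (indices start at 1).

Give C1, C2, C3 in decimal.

CBC encryption: C_i = E(K, P_i ⊕ C_{i−1}), with C_{0} = IV.
C1: P1 ⊕ 7 = 1; E(K, 1) = 8.
C2: P2 ⊕ 8 = 12; E(K, 12) = 3.
C3: P3 ⊕ 3 = 14; E(K, 14) = 7.

C1 = 8, C2 = 3, C3 = 7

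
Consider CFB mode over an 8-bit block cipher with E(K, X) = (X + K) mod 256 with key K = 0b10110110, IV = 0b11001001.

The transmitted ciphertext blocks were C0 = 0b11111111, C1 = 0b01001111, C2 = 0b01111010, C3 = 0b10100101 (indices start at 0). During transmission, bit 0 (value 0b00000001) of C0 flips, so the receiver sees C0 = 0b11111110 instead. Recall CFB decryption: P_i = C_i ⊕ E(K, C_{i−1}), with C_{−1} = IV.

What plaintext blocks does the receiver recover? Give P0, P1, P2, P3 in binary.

P0 = 0b10000001, P1 = 0b11111011, P2 = 0b01111111, P3 = 0b10010101

Only C0 changed, to 0b11111110. In CFB, a change in C_i flips the same bit in P_i and garbles P_{i+1}. Decrypting the received ciphertext:
P0: E(K, 0b11001001) = 0b01111111; 0b11111110 ⊕ 0b01111111 = 0b10000001.
P1: E(K, 0b11111110) = 0b10110100; 0b01001111 ⊕ 0b10110100 = 0b11111011.
P2: E(K, 0b01001111) = 0b00000101; 0b01111010 ⊕ 0b00000101 = 0b01111111.
P3: E(K, 0b01111010) = 0b00110000; 0b10100101 ⊕ 0b00110000 = 0b10010101.
Blocks that differ from the original plaintext: P0, P1.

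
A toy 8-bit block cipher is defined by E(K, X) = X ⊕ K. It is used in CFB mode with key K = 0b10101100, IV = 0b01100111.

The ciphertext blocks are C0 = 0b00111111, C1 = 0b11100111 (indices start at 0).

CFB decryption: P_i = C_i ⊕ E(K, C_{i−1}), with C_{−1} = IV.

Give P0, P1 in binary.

P0 = 0b11110100, P1 = 0b01110100

P0: E(K, 0b01100111) = 0b11001011; 0b00111111 ⊕ 0b11001011 = 0b11110100.
P1: E(K, 0b00111111) = 0b10010011; 0b11100111 ⊕ 0b10010011 = 0b01110100.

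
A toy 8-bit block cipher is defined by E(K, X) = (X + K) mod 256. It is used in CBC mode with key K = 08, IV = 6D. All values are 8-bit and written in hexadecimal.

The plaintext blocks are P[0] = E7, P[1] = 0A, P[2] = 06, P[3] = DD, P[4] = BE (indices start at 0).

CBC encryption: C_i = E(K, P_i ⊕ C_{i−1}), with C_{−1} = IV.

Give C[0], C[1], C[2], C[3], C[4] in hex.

C[0] = 92, C[1] = A0, C[2] = AE, C[3] = 7B, C[4] = CD

C[0]: P[0] ⊕ 6D = 8A; E(K, 8A) = 92.
C[1]: P[1] ⊕ 92 = 98; E(K, 98) = A0.
C[2]: P[2] ⊕ A0 = A6; E(K, A6) = AE.
C[3]: P[3] ⊕ AE = 73; E(K, 73) = 7B.
C[4]: P[4] ⊕ 7B = C5; E(K, C5) = CD.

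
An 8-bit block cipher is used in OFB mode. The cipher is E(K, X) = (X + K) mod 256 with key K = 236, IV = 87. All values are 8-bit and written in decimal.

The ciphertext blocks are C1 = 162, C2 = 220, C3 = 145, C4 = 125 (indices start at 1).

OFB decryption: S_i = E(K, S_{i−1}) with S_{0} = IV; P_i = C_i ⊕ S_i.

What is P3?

P3 = 138

P1: S = E(K, 87) = 67; 162 ⊕ 67 = 225.
P2: S = E(K, 67) = 47; 220 ⊕ 47 = 243.
P3: S = E(K, 47) = 27; 145 ⊕ 27 = 138.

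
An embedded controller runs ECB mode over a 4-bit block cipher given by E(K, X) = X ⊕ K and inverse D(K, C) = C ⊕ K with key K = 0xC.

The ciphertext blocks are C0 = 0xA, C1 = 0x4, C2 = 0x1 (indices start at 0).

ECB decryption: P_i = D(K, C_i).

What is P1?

P1: D(K, 0x4) = 0x8.

P1 = 0x8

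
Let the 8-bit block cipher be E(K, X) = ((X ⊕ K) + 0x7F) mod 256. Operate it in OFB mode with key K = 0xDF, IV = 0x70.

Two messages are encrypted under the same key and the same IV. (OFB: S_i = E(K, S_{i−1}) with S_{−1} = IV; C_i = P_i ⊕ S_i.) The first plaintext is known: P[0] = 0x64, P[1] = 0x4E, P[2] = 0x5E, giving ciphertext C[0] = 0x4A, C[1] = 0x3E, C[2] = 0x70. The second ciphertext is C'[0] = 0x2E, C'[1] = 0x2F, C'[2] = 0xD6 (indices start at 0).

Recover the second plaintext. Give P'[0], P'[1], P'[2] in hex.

P'[0] = 0x00, P'[1] = 0x5F, P'[2] = 0xF8

In OFB with a reused IV, both messages share the same keystream S_i, so C_i ⊕ C'_i = P_i ⊕ P'_i and thus P'_i = P_i ⊕ C_i ⊕ C'_i.
P'[0]: 0x64 ⊕ 0x4A ⊕ 0x2E = 0x00.
P'[1]: 0x4E ⊕ 0x3E ⊕ 0x2F = 0x5F.
P'[2]: 0x5E ⊕ 0x70 ⊕ 0xD6 = 0xF8.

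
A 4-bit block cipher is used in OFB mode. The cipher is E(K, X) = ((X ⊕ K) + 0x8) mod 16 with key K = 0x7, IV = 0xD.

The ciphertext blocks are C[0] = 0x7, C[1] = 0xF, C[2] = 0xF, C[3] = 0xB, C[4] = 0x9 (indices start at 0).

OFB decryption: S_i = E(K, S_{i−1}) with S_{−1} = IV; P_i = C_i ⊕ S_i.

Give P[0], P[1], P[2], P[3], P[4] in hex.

P[0]: S = E(K, 0xD) = 0x2; 0x7 ⊕ 0x2 = 0x5.
P[1]: S = E(K, 0x2) = 0xD; 0xF ⊕ 0xD = 0x2.
P[2]: S = E(K, 0xD) = 0x2; 0xF ⊕ 0x2 = 0xD.
P[3]: S = E(K, 0x2) = 0xD; 0xB ⊕ 0xD = 0x6.
P[4]: S = E(K, 0xD) = 0x2; 0x9 ⊕ 0x2 = 0xB.

P[0] = 0x5, P[1] = 0x2, P[2] = 0xD, P[3] = 0x6, P[4] = 0xB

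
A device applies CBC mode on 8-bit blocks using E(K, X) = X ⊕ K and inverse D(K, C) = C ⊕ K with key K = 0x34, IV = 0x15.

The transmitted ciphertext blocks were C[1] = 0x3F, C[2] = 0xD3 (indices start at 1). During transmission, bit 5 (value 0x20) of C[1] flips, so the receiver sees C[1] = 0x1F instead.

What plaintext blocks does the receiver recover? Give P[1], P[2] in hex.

CBC decryption: P_i = D(K, C_i) ⊕ C_{i−1}, with C_{0} = IV.
Only C[1] changed, to 0x1F. In CBC, a change in C_i garbles P_i and flips the same bit in P_{i+1}. Decrypting the received ciphertext:
P[1]: D(K, 0x1F) = 0x2B; 0x2B ⊕ 0x15 = 0x3E.
P[2]: D(K, 0xD3) = 0xE7; 0xE7 ⊕ 0x1F = 0xF8.
Blocks that differ from the original plaintext: P[1], P[2].

P[1] = 0x3E, P[2] = 0xF8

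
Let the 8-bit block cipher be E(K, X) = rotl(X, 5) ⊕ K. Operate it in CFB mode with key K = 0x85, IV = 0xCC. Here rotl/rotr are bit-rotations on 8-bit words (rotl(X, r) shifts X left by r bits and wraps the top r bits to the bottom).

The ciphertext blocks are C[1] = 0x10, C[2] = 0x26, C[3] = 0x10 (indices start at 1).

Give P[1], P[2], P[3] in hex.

P[1] = 0x0C, P[2] = 0xA1, P[3] = 0x51

CFB decryption: P_i = C_i ⊕ E(K, C_{i−1}), with C_{0} = IV.
P[1]: E(K, 0xCC) = 0x1C; 0x10 ⊕ 0x1C = 0x0C.
P[2]: E(K, 0x10) = 0x87; 0x26 ⊕ 0x87 = 0xA1.
P[3]: E(K, 0x26) = 0x41; 0x10 ⊕ 0x41 = 0x51.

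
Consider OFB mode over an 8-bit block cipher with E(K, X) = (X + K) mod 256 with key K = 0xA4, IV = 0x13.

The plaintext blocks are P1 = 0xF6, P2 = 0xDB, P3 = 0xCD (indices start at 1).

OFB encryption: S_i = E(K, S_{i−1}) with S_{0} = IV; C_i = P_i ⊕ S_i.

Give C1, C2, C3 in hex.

C1: S = E(K, 0x13) = 0xB7; 0xF6 ⊕ 0xB7 = 0x41.
C2: S = E(K, 0xB7) = 0x5B; 0xDB ⊕ 0x5B = 0x80.
C3: S = E(K, 0x5B) = 0xFF; 0xCD ⊕ 0xFF = 0x32.

C1 = 0x41, C2 = 0x80, C3 = 0x32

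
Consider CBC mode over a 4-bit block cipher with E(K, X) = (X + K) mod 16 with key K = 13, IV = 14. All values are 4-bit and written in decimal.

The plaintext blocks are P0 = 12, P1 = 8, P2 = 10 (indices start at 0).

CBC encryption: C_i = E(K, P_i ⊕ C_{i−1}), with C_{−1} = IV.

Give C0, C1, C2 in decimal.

C0 = 15, C1 = 4, C2 = 11

C0: P0 ⊕ 14 = 2; E(K, 2) = 15.
C1: P1 ⊕ 15 = 7; E(K, 7) = 4.
C2: P2 ⊕ 4 = 14; E(K, 14) = 11.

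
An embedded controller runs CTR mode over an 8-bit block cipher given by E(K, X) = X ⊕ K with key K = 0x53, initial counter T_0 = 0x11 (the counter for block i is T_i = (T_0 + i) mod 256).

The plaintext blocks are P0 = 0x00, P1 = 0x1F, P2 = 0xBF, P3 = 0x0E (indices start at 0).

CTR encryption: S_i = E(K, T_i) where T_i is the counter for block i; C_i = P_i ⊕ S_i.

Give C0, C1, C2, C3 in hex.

C0: T = 0x11, S = E(K, T) = 0x42; 0x00 ⊕ 0x42 = 0x42.
C1: T = 0x12, S = E(K, T) = 0x41; 0x1F ⊕ 0x41 = 0x5E.
C2: T = 0x13, S = E(K, T) = 0x40; 0xBF ⊕ 0x40 = 0xFF.
C3: T = 0x14, S = E(K, T) = 0x47; 0x0E ⊕ 0x47 = 0x49.

C0 = 0x42, C1 = 0x5E, C2 = 0xFF, C3 = 0x49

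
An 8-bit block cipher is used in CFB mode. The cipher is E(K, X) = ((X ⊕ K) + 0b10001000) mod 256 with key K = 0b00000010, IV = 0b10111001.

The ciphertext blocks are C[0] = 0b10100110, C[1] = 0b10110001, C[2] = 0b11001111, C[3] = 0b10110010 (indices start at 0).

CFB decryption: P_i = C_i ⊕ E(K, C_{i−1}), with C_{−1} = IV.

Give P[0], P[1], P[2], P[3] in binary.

P[0]: E(K, 0b10111001) = 0b01000011; 0b10100110 ⊕ 0b01000011 = 0b11100101.
P[1]: E(K, 0b10100110) = 0b00101100; 0b10110001 ⊕ 0b00101100 = 0b10011101.
P[2]: E(K, 0b10110001) = 0b00111011; 0b11001111 ⊕ 0b00111011 = 0b11110100.
P[3]: E(K, 0b11001111) = 0b01010101; 0b10110010 ⊕ 0b01010101 = 0b11100111.

P[0] = 0b11100101, P[1] = 0b10011101, P[2] = 0b11110100, P[3] = 0b11100111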